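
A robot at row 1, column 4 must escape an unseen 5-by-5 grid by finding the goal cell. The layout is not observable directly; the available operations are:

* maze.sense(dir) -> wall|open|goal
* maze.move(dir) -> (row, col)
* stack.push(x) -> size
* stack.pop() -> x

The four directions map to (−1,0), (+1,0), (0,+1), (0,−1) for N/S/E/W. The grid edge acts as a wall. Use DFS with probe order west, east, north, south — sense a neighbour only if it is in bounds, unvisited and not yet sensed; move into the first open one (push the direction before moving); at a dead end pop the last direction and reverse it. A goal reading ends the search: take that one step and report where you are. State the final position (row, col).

>> sense(west)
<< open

>> push(west)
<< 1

>> move(west)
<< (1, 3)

>> sense(west)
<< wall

>> sense(north)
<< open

>> push(north)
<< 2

>> move(north)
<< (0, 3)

>> sense(west)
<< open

>> push(west)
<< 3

>> move(west)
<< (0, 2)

>> sense(west)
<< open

>> push(west)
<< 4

>> move(west)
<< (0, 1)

>> sense(west)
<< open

>> push(west)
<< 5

>> move(west)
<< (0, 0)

>> sense(south)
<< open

>> push(south)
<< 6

>> move(south)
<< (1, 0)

>> sense(east)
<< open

>> push(east)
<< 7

>> move(east)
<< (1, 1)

>> sense(south)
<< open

>> push(south)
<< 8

>> move(south)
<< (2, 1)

>> sense(west)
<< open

>> push(west)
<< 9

>> move(west)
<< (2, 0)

>> sense(south)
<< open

>> push(south)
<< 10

>> move(south)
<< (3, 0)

>> sense(east)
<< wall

>> sense(south)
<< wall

>> pop()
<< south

>> move(north)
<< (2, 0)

>> pop()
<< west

>> move(east)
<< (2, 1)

>> sense(east)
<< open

>> push(east)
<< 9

>> move(east)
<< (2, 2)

>> sense(east)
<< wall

>> sense(south)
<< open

>> push(south)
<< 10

>> move(south)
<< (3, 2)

>> sense(east)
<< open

>> push(east)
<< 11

>> move(east)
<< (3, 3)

>> sense(east)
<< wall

>> sense(south)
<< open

>> push(south)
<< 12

>> move(south)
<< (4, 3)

>> sense(west)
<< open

>> push(west)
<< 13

>> move(west)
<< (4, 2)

>> sense(west)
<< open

>> push(west)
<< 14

>> move(west)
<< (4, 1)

>> pop()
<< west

>> move(east)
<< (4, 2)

>> pop()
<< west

>> move(east)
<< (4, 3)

>> sense(east)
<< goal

>> move(east)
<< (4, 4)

Answer: (4, 4)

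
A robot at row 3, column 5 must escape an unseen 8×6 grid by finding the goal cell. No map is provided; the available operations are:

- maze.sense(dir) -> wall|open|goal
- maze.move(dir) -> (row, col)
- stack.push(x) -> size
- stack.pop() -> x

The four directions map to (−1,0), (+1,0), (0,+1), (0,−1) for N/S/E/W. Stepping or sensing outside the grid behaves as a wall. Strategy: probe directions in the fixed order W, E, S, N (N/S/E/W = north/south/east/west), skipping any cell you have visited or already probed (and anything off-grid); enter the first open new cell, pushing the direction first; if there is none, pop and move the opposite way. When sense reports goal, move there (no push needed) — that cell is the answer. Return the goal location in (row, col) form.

Calling maze.sense using west, and see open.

Invoking stack.push using west, and observe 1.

Then maze.move using west, which returns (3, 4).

I invoke maze.sense using west, and see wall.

I run maze.sense using south, yielding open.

Then stack.push using south, — result: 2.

Using maze.move using south, — result: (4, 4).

Using maze.sense using west, — result: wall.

Using maze.sense using east, : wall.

Calling maze.sense using south, and see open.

I invoke stack.push using south, and see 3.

I use maze.move using south, : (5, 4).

Then maze.sense using west, which returns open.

Using stack.push using west, — result: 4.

I use maze.move using west, which returns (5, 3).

Now I run maze.sense using west, which returns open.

I try stack.push using west, yielding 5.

Using maze.move using west, and get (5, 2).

Calling maze.sense using west, giving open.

Calling stack.push using west, which returns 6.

I call maze.move using west, : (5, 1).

Next I call maze.sense using west, and observe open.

Invoking stack.push using west, — result: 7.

Then maze.move using west, → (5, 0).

Calling maze.sense using south, → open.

I use stack.push using south, giving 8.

Next I call maze.move using south, and get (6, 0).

I invoke maze.sense using east, and see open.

I call stack.push using east, — result: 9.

Using maze.move using east, which returns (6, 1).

I invoke maze.sense using east, and get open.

I invoke stack.push using east, — result: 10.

I invoke maze.move using east, which returns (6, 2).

Using maze.sense using east, : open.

I try stack.push using east, and get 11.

Next I call maze.move using east, and observe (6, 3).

Using maze.sense using east, : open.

Calling stack.push using east, which returns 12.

Invoking maze.move using east, which returns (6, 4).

Using maze.sense using east, : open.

I run stack.push using east, and see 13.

Invoking maze.move using east, yielding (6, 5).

I invoke maze.sense using south, which returns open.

Next I call stack.push using south, giving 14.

Calling maze.move using south, which returns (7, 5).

I try maze.sense using west, yielding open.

I call stack.push using west, → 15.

I call maze.move using west, → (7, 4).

I use maze.sense using west, : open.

I use stack.push using west, and get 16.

I invoke maze.move using west, and observe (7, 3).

Next I call maze.sense using west, and get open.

I use stack.push using west, → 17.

Invoking maze.move using west, and observe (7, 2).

Using maze.sense using west, and see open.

I call stack.push using west, yielding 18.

Using maze.move using west, → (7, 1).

I invoke maze.sense using west, and get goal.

I use maze.move using west, : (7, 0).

Answer: (7, 0)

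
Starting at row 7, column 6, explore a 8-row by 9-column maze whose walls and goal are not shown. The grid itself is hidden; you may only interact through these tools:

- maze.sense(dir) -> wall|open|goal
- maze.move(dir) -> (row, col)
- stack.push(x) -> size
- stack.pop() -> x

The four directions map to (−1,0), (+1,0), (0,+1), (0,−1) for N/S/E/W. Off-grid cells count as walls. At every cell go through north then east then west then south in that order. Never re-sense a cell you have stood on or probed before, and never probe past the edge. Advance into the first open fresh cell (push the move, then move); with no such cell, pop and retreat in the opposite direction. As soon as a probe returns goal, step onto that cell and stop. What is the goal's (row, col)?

·→ maze.sense(dir=north)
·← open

·→ stack.push(x=north)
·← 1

·→ maze.move(dir=north)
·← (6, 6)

·→ maze.sense(dir=north)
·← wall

·→ maze.sense(dir=east)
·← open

·→ stack.push(x=east)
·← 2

·→ maze.move(dir=east)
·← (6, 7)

·→ maze.sense(dir=north)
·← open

·→ stack.push(x=north)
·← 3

·→ maze.move(dir=north)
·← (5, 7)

·→ maze.sense(dir=north)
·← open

·→ stack.push(x=north)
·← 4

·→ maze.move(dir=north)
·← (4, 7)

·→ maze.sense(dir=north)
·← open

·→ stack.push(x=north)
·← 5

·→ maze.move(dir=north)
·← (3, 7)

·→ maze.sense(dir=north)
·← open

·→ stack.push(x=north)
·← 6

·→ maze.move(dir=north)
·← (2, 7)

·→ maze.sense(dir=north)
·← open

·→ stack.push(x=north)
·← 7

·→ maze.move(dir=north)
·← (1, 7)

·→ maze.sense(dir=north)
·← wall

·→ maze.sense(dir=east)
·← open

·→ stack.push(x=east)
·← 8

·→ maze.move(dir=east)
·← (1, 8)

·→ maze.sense(dir=north)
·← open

·→ stack.push(x=north)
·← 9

·→ maze.move(dir=north)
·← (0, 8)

·→ stack.pop()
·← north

·→ maze.move(dir=south)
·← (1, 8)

·→ maze.sense(dir=south)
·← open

·→ stack.push(x=south)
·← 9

·→ maze.move(dir=south)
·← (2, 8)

·→ maze.sense(dir=south)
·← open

·→ stack.push(x=south)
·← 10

·→ maze.move(dir=south)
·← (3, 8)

·→ maze.sense(dir=south)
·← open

·→ stack.push(x=south)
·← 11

·→ maze.move(dir=south)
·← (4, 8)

·→ maze.sense(dir=south)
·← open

·→ stack.push(x=south)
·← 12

·→ maze.move(dir=south)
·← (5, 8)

·→ maze.sense(dir=south)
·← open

·→ stack.push(x=south)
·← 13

·→ maze.move(dir=south)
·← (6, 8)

·→ maze.sense(dir=south)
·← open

·→ stack.push(x=south)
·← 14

·→ maze.move(dir=south)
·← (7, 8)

·→ maze.sense(dir=west)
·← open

·→ stack.push(x=west)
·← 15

·→ maze.move(dir=west)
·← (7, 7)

·→ stack.pop()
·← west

·→ maze.move(dir=east)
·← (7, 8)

·→ stack.pop()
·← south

·→ maze.move(dir=north)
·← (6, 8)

·→ stack.pop()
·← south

·→ maze.move(dir=north)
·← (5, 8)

·→ stack.pop()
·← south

·→ maze.move(dir=north)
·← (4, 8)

·→ stack.pop()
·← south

·→ maze.move(dir=north)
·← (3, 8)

·→ stack.pop()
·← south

·→ maze.move(dir=north)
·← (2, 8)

·→ stack.pop()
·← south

·→ maze.move(dir=north)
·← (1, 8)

·→ stack.pop()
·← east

·→ maze.move(dir=west)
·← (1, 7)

·→ maze.sense(dir=west)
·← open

·→ stack.push(x=west)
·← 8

·→ maze.move(dir=west)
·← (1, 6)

·→ maze.sense(dir=north)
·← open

·→ stack.push(x=north)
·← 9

·→ maze.move(dir=north)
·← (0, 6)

·→ maze.sense(dir=west)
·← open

·→ stack.push(x=west)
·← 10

·→ maze.move(dir=west)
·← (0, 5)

·→ maze.sense(dir=west)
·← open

·→ stack.push(x=west)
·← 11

·→ maze.move(dir=west)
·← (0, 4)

·→ maze.sense(dir=west)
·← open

·→ stack.push(x=west)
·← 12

·→ maze.move(dir=west)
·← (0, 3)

·→ maze.sense(dir=west)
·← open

·→ stack.push(x=west)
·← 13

·→ maze.move(dir=west)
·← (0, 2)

·→ maze.sense(dir=west)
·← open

·→ stack.push(x=west)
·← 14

·→ maze.move(dir=west)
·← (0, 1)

·→ maze.sense(dir=west)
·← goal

·→ maze.move(dir=west)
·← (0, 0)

Answer: (0, 0)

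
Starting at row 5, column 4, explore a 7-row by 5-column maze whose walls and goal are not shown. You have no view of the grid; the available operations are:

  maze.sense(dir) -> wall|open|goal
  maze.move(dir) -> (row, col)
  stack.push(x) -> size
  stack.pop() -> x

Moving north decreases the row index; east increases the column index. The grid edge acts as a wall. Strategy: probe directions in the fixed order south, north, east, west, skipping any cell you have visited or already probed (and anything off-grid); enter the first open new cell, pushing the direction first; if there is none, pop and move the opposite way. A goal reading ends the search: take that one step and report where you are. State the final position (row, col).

# 1. maze.sense(dir: south) ~> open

# 2. stack.push(x: south) ~> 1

# 3. maze.move(dir: south) ~> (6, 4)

# 4. maze.sense(dir: west) ~> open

# 5. stack.push(x: west) ~> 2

# 6. maze.move(dir: west) ~> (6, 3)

# 7. maze.sense(dir: north) ~> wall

# 8. maze.sense(dir: west) ~> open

# 9. stack.push(x: west) ~> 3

# 10. maze.move(dir: west) ~> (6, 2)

# 11. maze.sense(dir: north) ~> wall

# 12. maze.sense(dir: west) ~> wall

# 13. stack.pop() ~> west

# 14. maze.move(dir: east) ~> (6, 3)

# 15. stack.pop() ~> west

# 16. maze.move(dir: east) ~> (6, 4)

# 17. stack.pop() ~> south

# 18. maze.move(dir: north) ~> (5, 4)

# 19. maze.sense(dir: north) ~> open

# 20. stack.push(x: north) ~> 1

# 21. maze.move(dir: north) ~> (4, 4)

# 22. maze.sense(dir: north) ~> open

# 23. stack.push(x: north) ~> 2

# 24. maze.move(dir: north) ~> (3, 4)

# 25. maze.sense(dir: north) ~> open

# 26. stack.push(x: north) ~> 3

# 27. maze.move(dir: north) ~> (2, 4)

# 28. maze.sense(dir: north) ~> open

# 29. stack.push(x: north) ~> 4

# 30. maze.move(dir: north) ~> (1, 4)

# 31. maze.sense(dir: north) ~> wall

# 32. maze.sense(dir: west) ~> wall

# 33. stack.pop() ~> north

# 34. maze.move(dir: south) ~> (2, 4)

# 35. maze.sense(dir: west) ~> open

# 36. stack.push(x: west) ~> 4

# 37. maze.move(dir: west) ~> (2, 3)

# 38. maze.sense(dir: south) ~> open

# 39. stack.push(x: south) ~> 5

# 40. maze.move(dir: south) ~> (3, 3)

# 41. maze.sense(dir: south) ~> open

# 42. stack.push(x: south) ~> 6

# 43. maze.move(dir: south) ~> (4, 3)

# 44. maze.sense(dir: west) ~> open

# 45. stack.push(x: west) ~> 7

# 46. maze.move(dir: west) ~> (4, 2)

# 47. maze.sense(dir: north) ~> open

# 48. stack.push(x: north) ~> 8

# 49. maze.move(dir: north) ~> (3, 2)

# 50. maze.sense(dir: north) ~> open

# 51. stack.push(x: north) ~> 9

# 52. maze.move(dir: north) ~> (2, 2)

# 53. maze.sense(dir: north) ~> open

# 54. stack.push(x: north) ~> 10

# 55. maze.move(dir: north) ~> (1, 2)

# 56. maze.sense(dir: north) ~> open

# 57. stack.push(x: north) ~> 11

# 58. maze.move(dir: north) ~> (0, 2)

# 59. maze.sense(dir: east) ~> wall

# 60. maze.sense(dir: west) ~> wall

# 61. stack.pop() ~> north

# 62. maze.move(dir: south) ~> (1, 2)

# 63. maze.sense(dir: west) ~> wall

# 64. stack.pop() ~> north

# 65. maze.move(dir: south) ~> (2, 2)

# 66. maze.sense(dir: west) ~> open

# 67. stack.push(x: west) ~> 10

# 68. maze.move(dir: west) ~> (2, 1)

# 69. maze.sense(dir: south) ~> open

# 70. stack.push(x: south) ~> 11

# 71. maze.move(dir: south) ~> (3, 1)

# 72. maze.sense(dir: south) ~> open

# 73. stack.push(x: south) ~> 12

# 74. maze.move(dir: south) ~> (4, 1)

# 75. maze.sense(dir: south) ~> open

# 76. stack.push(x: south) ~> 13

# 77. maze.move(dir: south) ~> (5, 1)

# 78. maze.sense(dir: west) ~> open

# 79. stack.push(x: west) ~> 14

# 80. maze.move(dir: west) ~> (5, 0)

# 81. maze.sense(dir: south) ~> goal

# 82. maze.move(dir: south) ~> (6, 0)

Answer: (6, 0)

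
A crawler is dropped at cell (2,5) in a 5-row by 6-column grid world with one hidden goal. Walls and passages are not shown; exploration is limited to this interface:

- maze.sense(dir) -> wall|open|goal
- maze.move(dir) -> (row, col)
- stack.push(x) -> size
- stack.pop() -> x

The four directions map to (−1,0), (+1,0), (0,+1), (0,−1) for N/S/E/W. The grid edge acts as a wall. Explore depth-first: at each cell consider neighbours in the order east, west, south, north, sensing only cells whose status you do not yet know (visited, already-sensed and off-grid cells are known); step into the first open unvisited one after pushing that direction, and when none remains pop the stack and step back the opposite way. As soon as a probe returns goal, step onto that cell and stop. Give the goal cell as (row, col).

>>> maze.sense dir=west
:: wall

>>> maze.sense dir=south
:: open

>>> stack.push x=south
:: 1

>>> maze.move dir=south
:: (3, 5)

>>> maze.sense dir=west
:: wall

>>> maze.sense dir=south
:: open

>>> stack.push x=south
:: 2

>>> maze.move dir=south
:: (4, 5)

>>> maze.sense dir=west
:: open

>>> stack.push x=west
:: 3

>>> maze.move dir=west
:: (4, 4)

>>> maze.sense dir=west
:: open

>>> stack.push x=west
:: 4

>>> maze.move dir=west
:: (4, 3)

>>> maze.sense dir=west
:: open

>>> stack.push x=west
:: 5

>>> maze.move dir=west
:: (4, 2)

>>> maze.sense dir=west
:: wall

>>> maze.sense dir=north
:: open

>>> stack.push x=north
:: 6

>>> maze.move dir=north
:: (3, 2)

>>> maze.sense dir=east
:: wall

>>> maze.sense dir=west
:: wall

>>> maze.sense dir=north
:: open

>>> stack.push x=north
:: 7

>>> maze.move dir=north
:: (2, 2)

>>> maze.sense dir=east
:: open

>>> stack.push x=east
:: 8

>>> maze.move dir=east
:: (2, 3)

>>> maze.sense dir=north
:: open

>>> stack.push x=north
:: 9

>>> maze.move dir=north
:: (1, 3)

>>> maze.sense dir=east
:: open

>>> stack.push x=east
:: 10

>>> maze.move dir=east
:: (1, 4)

>>> maze.sense dir=east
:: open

>>> stack.push x=east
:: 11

>>> maze.move dir=east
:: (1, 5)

>>> maze.sense dir=north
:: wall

>>> stack.pop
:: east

>>> maze.move dir=west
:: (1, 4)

>>> maze.sense dir=north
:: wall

>>> stack.pop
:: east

>>> maze.move dir=west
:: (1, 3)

>>> maze.sense dir=west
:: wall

>>> maze.sense dir=north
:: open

>>> stack.push x=north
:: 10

>>> maze.move dir=north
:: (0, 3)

>>> maze.sense dir=west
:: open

>>> stack.push x=west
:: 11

>>> maze.move dir=west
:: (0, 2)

>>> maze.sense dir=west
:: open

>>> stack.push x=west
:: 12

>>> maze.move dir=west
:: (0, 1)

>>> maze.sense dir=west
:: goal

>>> maze.move dir=west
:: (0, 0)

Answer: (0, 0)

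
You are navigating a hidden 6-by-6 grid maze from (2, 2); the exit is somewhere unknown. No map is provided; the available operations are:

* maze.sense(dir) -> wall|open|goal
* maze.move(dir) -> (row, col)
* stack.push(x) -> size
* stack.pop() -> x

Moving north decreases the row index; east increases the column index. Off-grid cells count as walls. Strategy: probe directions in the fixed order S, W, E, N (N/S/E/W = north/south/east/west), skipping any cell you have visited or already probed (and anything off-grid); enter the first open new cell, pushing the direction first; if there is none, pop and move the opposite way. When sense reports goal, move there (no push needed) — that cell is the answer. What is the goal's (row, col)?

·→ maze.sense(dir='south')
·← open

·→ stack.push(x='south')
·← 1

·→ maze.move(dir='south')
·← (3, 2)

·→ maze.sense(dir='south')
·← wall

·→ maze.sense(dir='west')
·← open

·→ stack.push(x='west')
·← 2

·→ maze.move(dir='west')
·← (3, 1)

·→ maze.sense(dir='south')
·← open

·→ stack.push(x='south')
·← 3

·→ maze.move(dir='south')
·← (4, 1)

·→ maze.sense(dir='south')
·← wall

·→ maze.sense(dir='west')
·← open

·→ stack.push(x='west')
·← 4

·→ maze.move(dir='west')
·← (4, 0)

·→ maze.sense(dir='south')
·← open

·→ stack.push(x='south')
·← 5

·→ maze.move(dir='south')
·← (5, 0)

·→ stack.pop()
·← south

·→ maze.move(dir='north')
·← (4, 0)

·→ maze.sense(dir='north')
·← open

·→ stack.push(x='north')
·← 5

·→ maze.move(dir='north')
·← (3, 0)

·→ maze.sense(dir='north')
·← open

·→ stack.push(x='north')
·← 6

·→ maze.move(dir='north')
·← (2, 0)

·→ maze.sense(dir='east')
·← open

·→ stack.push(x='east')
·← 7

·→ maze.move(dir='east')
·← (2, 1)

·→ maze.sense(dir='north')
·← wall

·→ stack.pop()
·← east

·→ maze.move(dir='west')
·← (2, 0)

·→ maze.sense(dir='north')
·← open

·→ stack.push(x='north')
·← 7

·→ maze.move(dir='north')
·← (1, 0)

·→ maze.sense(dir='north')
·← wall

·→ stack.pop()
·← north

·→ maze.move(dir='south')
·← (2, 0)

·→ stack.pop()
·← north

·→ maze.move(dir='south')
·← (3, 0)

·→ stack.pop()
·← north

·→ maze.move(dir='south')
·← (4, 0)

·→ stack.pop()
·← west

·→ maze.move(dir='east')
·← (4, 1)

·→ stack.pop()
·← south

·→ maze.move(dir='north')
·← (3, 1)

·→ stack.pop()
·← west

·→ maze.move(dir='east')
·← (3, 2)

·→ maze.sense(dir='east')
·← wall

·→ stack.pop()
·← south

·→ maze.move(dir='north')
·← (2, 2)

·→ maze.sense(dir='east')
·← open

·→ stack.push(x='east')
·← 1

·→ maze.move(dir='east')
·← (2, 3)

·→ maze.sense(dir='east')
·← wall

·→ maze.sense(dir='north')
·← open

·→ stack.push(x='north')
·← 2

·→ maze.move(dir='north')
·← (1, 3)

·→ maze.sense(dir='west')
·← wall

·→ maze.sense(dir='east')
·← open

·→ stack.push(x='east')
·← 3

·→ maze.move(dir='east')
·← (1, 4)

·→ maze.sense(dir='east')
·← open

·→ stack.push(x='east')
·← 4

·→ maze.move(dir='east')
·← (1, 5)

·→ maze.sense(dir='south')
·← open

·→ stack.push(x='south')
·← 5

·→ maze.move(dir='south')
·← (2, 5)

·→ maze.sense(dir='south')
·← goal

·→ maze.move(dir='south')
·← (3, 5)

Answer: (3, 5)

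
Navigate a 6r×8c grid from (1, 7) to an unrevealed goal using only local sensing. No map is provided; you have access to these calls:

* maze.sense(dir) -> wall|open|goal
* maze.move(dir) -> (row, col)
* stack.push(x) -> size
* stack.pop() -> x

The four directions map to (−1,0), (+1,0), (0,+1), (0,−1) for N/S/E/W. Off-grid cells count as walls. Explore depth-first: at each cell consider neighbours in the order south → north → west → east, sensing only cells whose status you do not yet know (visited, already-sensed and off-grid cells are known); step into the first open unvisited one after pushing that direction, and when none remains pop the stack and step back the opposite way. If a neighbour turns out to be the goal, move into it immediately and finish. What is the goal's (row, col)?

$ maze.sense south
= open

$ stack.push south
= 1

$ maze.move south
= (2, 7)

$ maze.sense south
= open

$ stack.push south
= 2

$ maze.move south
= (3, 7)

$ maze.sense south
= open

$ stack.push south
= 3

$ maze.move south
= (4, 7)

$ maze.sense south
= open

$ stack.push south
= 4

$ maze.move south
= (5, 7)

$ maze.sense west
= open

$ stack.push west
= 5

$ maze.move west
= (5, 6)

$ maze.sense north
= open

$ stack.push north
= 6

$ maze.move north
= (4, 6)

$ maze.sense north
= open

$ stack.push north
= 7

$ maze.move north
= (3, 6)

$ maze.sense north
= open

$ stack.push north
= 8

$ maze.move north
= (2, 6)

$ maze.sense north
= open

$ stack.push north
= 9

$ maze.move north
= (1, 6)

$ maze.sense north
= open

$ stack.push north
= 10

$ maze.move north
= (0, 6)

$ maze.sense west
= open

$ stack.push west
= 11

$ maze.move west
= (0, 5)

$ maze.sense south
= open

$ stack.push south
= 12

$ maze.move south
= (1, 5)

$ maze.sense south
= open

$ stack.push south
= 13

$ maze.move south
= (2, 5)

$ maze.sense south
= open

$ stack.push south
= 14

$ maze.move south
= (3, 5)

$ maze.sense south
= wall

$ maze.sense west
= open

$ stack.push west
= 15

$ maze.move west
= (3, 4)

$ maze.sense south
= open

$ stack.push south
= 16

$ maze.move south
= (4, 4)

$ maze.sense south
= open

$ stack.push south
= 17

$ maze.move south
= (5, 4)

$ maze.sense west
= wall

$ maze.sense east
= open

$ stack.push east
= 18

$ maze.move east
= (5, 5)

$ stack.pop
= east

$ maze.move west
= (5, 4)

$ stack.pop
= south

$ maze.move north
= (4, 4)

$ maze.sense west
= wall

$ stack.pop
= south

$ maze.move north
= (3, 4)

$ maze.sense north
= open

$ stack.push north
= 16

$ maze.move north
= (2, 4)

$ maze.sense north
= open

$ stack.push north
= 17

$ maze.move north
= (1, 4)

$ maze.sense north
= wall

$ maze.sense west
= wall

$ stack.pop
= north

$ maze.move south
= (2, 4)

$ maze.sense west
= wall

$ stack.pop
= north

$ maze.move south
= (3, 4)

$ maze.sense west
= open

$ stack.push west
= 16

$ maze.move west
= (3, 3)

$ maze.sense west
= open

$ stack.push west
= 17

$ maze.move west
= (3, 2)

$ maze.sense south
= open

$ stack.push south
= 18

$ maze.move south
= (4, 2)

$ maze.sense south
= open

$ stack.push south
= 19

$ maze.move south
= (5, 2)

$ maze.sense west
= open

$ stack.push west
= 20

$ maze.move west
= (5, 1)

$ maze.sense north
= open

$ stack.push north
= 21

$ maze.move north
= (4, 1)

$ maze.sense north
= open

$ stack.push north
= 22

$ maze.move north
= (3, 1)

$ maze.sense north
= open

$ stack.push north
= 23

$ maze.move north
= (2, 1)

$ maze.sense north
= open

$ stack.push north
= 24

$ maze.move north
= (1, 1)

$ maze.sense north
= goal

$ maze.move north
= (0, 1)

Answer: (0, 1)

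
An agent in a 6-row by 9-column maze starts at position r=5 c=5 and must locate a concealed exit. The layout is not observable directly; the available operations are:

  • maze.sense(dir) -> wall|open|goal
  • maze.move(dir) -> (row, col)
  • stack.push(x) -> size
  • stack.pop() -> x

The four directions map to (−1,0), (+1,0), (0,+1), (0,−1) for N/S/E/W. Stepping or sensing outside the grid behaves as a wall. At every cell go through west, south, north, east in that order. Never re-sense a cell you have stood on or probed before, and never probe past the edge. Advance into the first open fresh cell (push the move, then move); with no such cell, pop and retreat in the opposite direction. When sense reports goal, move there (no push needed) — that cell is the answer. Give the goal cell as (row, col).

$ maze.sense dir=west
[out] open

$ stack.push x=west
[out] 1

$ maze.move dir=west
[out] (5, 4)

$ maze.sense dir=west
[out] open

$ stack.push x=west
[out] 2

$ maze.move dir=west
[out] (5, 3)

$ maze.sense dir=west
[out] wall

$ maze.sense dir=north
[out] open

$ stack.push x=north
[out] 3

$ maze.move dir=north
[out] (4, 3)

$ maze.sense dir=west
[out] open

$ stack.push x=west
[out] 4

$ maze.move dir=west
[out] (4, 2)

$ maze.sense dir=west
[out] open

$ stack.push x=west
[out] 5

$ maze.move dir=west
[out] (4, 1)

$ maze.sense dir=west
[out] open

$ stack.push x=west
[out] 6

$ maze.move dir=west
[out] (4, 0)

$ maze.sense dir=south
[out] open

$ stack.push x=south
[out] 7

$ maze.move dir=south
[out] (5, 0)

$ maze.sense dir=east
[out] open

$ stack.push x=east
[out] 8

$ maze.move dir=east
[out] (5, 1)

$ stack.pop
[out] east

$ maze.move dir=west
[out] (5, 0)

$ stack.pop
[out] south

$ maze.move dir=north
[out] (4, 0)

$ maze.sense dir=north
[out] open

$ stack.push x=north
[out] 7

$ maze.move dir=north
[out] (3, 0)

$ maze.sense dir=north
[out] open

$ stack.push x=north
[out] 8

$ maze.move dir=north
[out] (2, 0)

$ maze.sense dir=north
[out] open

$ stack.push x=north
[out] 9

$ maze.move dir=north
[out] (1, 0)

$ maze.sense dir=north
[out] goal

$ maze.move dir=north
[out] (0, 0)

Answer: (0, 0)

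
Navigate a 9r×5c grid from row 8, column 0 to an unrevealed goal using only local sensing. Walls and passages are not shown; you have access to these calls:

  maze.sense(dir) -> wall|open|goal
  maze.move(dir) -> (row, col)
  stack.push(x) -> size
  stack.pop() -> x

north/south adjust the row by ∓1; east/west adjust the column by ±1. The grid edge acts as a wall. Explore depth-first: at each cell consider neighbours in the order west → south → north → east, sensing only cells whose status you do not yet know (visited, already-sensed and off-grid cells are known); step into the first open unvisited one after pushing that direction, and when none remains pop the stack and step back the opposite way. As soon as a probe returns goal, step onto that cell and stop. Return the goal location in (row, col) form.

-> maze.sense(dir='north')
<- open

-> stack.push(x='north')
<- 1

-> maze.move(dir='north')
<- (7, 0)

-> maze.sense(dir='north')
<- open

-> stack.push(x='north')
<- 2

-> maze.move(dir='north')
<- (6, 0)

-> maze.sense(dir='north')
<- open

-> stack.push(x='north')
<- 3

-> maze.move(dir='north')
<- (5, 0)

-> maze.sense(dir='north')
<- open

-> stack.push(x='north')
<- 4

-> maze.move(dir='north')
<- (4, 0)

-> maze.sense(dir='north')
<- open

-> stack.push(x='north')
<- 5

-> maze.move(dir='north')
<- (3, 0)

-> maze.sense(dir='north')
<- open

-> stack.push(x='north')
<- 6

-> maze.move(dir='north')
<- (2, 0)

-> maze.sense(dir='north')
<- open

-> stack.push(x='north')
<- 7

-> maze.move(dir='north')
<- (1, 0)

-> maze.sense(dir='north')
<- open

-> stack.push(x='north')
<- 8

-> maze.move(dir='north')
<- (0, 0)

-> maze.sense(dir='east')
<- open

-> stack.push(x='east')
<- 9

-> maze.move(dir='east')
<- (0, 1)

-> maze.sense(dir='south')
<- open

-> stack.push(x='south')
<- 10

-> maze.move(dir='south')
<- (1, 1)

-> maze.sense(dir='south')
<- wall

-> maze.sense(dir='east')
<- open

-> stack.push(x='east')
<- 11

-> maze.move(dir='east')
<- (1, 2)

-> maze.sense(dir='south')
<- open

-> stack.push(x='south')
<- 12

-> maze.move(dir='south')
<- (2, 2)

-> maze.sense(dir='south')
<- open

-> stack.push(x='south')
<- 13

-> maze.move(dir='south')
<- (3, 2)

-> maze.sense(dir='west')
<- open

-> stack.push(x='west')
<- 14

-> maze.move(dir='west')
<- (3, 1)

-> maze.sense(dir='south')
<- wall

-> stack.pop()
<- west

-> maze.move(dir='east')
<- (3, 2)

-> maze.sense(dir='south')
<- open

-> stack.push(x='south')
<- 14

-> maze.move(dir='south')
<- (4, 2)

-> maze.sense(dir='south')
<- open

-> stack.push(x='south')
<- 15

-> maze.move(dir='south')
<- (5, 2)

-> maze.sense(dir='west')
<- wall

-> maze.sense(dir='south')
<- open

-> stack.push(x='south')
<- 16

-> maze.move(dir='south')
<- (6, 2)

-> maze.sense(dir='west')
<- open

-> stack.push(x='west')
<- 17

-> maze.move(dir='west')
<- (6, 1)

-> maze.sense(dir='south')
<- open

-> stack.push(x='south')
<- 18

-> maze.move(dir='south')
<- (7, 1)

-> maze.sense(dir='south')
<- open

-> stack.push(x='south')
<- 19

-> maze.move(dir='south')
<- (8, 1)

-> maze.sense(dir='east')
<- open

-> stack.push(x='east')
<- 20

-> maze.move(dir='east')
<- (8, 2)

-> maze.sense(dir='north')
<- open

-> stack.push(x='north')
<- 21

-> maze.move(dir='north')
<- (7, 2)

-> maze.sense(dir='east')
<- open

-> stack.push(x='east')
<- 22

-> maze.move(dir='east')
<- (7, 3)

-> maze.sense(dir='south')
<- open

-> stack.push(x='south')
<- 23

-> maze.move(dir='south')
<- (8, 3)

-> maze.sense(dir='east')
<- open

-> stack.push(x='east')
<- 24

-> maze.move(dir='east')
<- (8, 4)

-> maze.sense(dir='north')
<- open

-> stack.push(x='north')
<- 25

-> maze.move(dir='north')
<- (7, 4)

-> maze.sense(dir='north')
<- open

-> stack.push(x='north')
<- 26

-> maze.move(dir='north')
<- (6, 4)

-> maze.sense(dir='west')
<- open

-> stack.push(x='west')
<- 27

-> maze.move(dir='west')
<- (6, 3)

-> maze.sense(dir='north')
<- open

-> stack.push(x='north')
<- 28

-> maze.move(dir='north')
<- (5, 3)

-> maze.sense(dir='north')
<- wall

-> maze.sense(dir='east')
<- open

-> stack.push(x='east')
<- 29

-> maze.move(dir='east')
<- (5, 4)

-> maze.sense(dir='north')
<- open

-> stack.push(x='north')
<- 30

-> maze.move(dir='north')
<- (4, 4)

-> maze.sense(dir='north')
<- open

-> stack.push(x='north')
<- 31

-> maze.move(dir='north')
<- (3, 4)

-> maze.sense(dir='west')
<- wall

-> maze.sense(dir='north')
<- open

-> stack.push(x='north')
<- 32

-> maze.move(dir='north')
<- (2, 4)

-> maze.sense(dir='west')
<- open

-> stack.push(x='west')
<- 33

-> maze.move(dir='west')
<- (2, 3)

-> maze.sense(dir='north')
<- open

-> stack.push(x='north')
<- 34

-> maze.move(dir='north')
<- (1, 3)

-> maze.sense(dir='north')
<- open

-> stack.push(x='north')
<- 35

-> maze.move(dir='north')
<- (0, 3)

-> maze.sense(dir='west')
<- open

-> stack.push(x='west')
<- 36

-> maze.move(dir='west')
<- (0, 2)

-> stack.pop()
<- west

-> maze.move(dir='east')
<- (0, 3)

-> maze.sense(dir='east')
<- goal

-> maze.move(dir='east')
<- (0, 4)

Answer: (0, 4)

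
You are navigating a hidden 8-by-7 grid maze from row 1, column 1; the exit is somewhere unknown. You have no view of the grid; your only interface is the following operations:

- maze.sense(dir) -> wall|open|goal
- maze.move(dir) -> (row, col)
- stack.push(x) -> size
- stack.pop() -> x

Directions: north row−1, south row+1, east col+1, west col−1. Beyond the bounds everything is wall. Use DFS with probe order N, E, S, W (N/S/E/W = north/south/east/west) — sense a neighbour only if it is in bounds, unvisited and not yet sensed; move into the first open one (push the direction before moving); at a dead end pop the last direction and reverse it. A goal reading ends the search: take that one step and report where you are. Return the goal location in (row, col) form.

% maze.sense dir: north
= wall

% maze.sense dir: east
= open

% stack.push x: east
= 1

% maze.move dir: east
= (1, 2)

% maze.sense dir: north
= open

% stack.push x: north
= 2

% maze.move dir: north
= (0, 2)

% maze.sense dir: east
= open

% stack.push x: east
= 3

% maze.move dir: east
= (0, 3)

% maze.sense dir: east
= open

% stack.push x: east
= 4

% maze.move dir: east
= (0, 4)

% maze.sense dir: east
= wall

% maze.sense dir: south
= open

% stack.push x: south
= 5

% maze.move dir: south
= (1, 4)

% maze.sense dir: east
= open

% stack.push x: east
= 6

% maze.move dir: east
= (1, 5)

% maze.sense dir: east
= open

% stack.push x: east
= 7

% maze.move dir: east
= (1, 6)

% maze.sense dir: north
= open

% stack.push x: north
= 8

% maze.move dir: north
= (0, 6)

% stack.pop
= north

% maze.move dir: south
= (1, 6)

% maze.sense dir: south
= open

% stack.push x: south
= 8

% maze.move dir: south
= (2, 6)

% maze.sense dir: south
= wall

% maze.sense dir: west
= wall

% stack.pop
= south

% maze.move dir: north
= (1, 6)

% stack.pop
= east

% maze.move dir: west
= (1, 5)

% stack.pop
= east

% maze.move dir: west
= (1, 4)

% maze.sense dir: south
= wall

% maze.sense dir: west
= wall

% stack.pop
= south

% maze.move dir: north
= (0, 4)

% stack.pop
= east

% maze.move dir: west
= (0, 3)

% stack.pop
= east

% maze.move dir: west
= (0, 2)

% stack.pop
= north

% maze.move dir: south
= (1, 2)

% maze.sense dir: south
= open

% stack.push x: south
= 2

% maze.move dir: south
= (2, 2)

% maze.sense dir: east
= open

% stack.push x: east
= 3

% maze.move dir: east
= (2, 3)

% maze.sense dir: south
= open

% stack.push x: south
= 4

% maze.move dir: south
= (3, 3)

% maze.sense dir: east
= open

% stack.push x: east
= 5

% maze.move dir: east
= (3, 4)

% maze.sense dir: east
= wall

% maze.sense dir: south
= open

% stack.push x: south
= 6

% maze.move dir: south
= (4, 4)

% maze.sense dir: east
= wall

% maze.sense dir: south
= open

% stack.push x: south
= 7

% maze.move dir: south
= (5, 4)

% maze.sense dir: east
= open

% stack.push x: east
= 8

% maze.move dir: east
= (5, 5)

% maze.sense dir: east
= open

% stack.push x: east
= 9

% maze.move dir: east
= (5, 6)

% maze.sense dir: north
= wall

% maze.sense dir: south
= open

% stack.push x: south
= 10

% maze.move dir: south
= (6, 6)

% maze.sense dir: south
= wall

% maze.sense dir: west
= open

% stack.push x: west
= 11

% maze.move dir: west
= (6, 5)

% maze.sense dir: south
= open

% stack.push x: south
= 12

% maze.move dir: south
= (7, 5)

% maze.sense dir: west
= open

% stack.push x: west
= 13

% maze.move dir: west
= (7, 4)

% maze.sense dir: north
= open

% stack.push x: north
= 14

% maze.move dir: north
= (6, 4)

% maze.sense dir: west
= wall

% stack.pop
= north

% maze.move dir: south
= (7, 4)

% maze.sense dir: west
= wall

% stack.pop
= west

% maze.move dir: east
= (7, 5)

% stack.pop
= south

% maze.move dir: north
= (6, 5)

% stack.pop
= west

% maze.move dir: east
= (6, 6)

% stack.pop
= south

% maze.move dir: north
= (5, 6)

% stack.pop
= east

% maze.move dir: west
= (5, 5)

% stack.pop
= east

% maze.move dir: west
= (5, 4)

% maze.sense dir: west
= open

% stack.push x: west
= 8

% maze.move dir: west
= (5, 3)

% maze.sense dir: north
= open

% stack.push x: north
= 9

% maze.move dir: north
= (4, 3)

% maze.sense dir: west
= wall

% stack.pop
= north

% maze.move dir: south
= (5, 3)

% maze.sense dir: west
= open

% stack.push x: west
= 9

% maze.move dir: west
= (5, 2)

% maze.sense dir: south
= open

% stack.push x: south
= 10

% maze.move dir: south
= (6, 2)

% maze.sense dir: south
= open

% stack.push x: south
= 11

% maze.move dir: south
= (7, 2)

% maze.sense dir: west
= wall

% stack.pop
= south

% maze.move dir: north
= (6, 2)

% maze.sense dir: west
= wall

% stack.pop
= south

% maze.move dir: north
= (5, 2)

% maze.sense dir: west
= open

% stack.push x: west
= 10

% maze.move dir: west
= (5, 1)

% maze.sense dir: north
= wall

% maze.sense dir: west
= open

% stack.push x: west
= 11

% maze.move dir: west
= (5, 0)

% maze.sense dir: north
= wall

% maze.sense dir: south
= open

% stack.push x: south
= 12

% maze.move dir: south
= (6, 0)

% maze.sense dir: south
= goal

% maze.move dir: south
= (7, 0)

Answer: (7, 0)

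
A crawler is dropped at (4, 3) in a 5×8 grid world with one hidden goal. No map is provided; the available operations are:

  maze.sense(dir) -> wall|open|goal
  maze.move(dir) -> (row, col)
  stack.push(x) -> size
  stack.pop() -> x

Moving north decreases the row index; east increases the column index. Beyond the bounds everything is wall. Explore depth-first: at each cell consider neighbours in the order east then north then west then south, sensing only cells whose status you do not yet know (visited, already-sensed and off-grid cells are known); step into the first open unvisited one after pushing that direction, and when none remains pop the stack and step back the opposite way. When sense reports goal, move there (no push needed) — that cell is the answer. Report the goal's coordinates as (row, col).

> maze.sense dir=east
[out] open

> stack.push x=east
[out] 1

> maze.move dir=east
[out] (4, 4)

> maze.sense dir=east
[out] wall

> maze.sense dir=north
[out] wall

> stack.pop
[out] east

> maze.move dir=west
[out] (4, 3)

> maze.sense dir=north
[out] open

> stack.push x=north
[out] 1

> maze.move dir=north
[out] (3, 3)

> maze.sense dir=north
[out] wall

> maze.sense dir=west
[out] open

> stack.push x=west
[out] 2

> maze.move dir=west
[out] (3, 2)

> maze.sense dir=north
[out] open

> stack.push x=north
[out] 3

> maze.move dir=north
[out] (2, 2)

> maze.sense dir=north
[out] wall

> maze.sense dir=west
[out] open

> stack.push x=west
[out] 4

> maze.move dir=west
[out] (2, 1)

> maze.sense dir=north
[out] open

> stack.push x=north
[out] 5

> maze.move dir=north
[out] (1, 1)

> maze.sense dir=north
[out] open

> stack.push x=north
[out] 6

> maze.move dir=north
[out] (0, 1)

> maze.sense dir=east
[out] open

> stack.push x=east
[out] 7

> maze.move dir=east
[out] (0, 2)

> maze.sense dir=east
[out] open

> stack.push x=east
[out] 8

> maze.move dir=east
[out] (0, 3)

> maze.sense dir=east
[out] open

> stack.push x=east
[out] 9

> maze.move dir=east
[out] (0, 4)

> maze.sense dir=east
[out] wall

> maze.sense dir=south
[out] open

> stack.push x=south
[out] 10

> maze.move dir=south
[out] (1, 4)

> maze.sense dir=east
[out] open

> stack.push x=east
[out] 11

> maze.move dir=east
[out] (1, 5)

> maze.sense dir=east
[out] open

> stack.push x=east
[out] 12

> maze.move dir=east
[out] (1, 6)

> maze.sense dir=east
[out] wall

> maze.sense dir=north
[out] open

> stack.push x=north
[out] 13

> maze.move dir=north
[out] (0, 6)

> maze.sense dir=east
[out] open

> stack.push x=east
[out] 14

> maze.move dir=east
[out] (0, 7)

> stack.pop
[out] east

> maze.move dir=west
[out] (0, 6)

> stack.pop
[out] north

> maze.move dir=south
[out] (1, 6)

> maze.sense dir=south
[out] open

> stack.push x=south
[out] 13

> maze.move dir=south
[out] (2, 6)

> maze.sense dir=east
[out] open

> stack.push x=east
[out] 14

> maze.move dir=east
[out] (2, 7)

> maze.sense dir=south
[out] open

> stack.push x=south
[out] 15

> maze.move dir=south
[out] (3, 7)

> maze.sense dir=west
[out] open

> stack.push x=west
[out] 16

> maze.move dir=west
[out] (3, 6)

> maze.sense dir=west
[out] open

> stack.push x=west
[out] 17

> maze.move dir=west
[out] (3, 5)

> maze.sense dir=north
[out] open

> stack.push x=north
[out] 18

> maze.move dir=north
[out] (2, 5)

> maze.sense dir=west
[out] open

> stack.push x=west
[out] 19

> maze.move dir=west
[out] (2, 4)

> stack.pop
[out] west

> maze.move dir=east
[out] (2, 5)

> stack.pop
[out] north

> maze.move dir=south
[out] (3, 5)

> stack.pop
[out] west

> maze.move dir=east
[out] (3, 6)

> maze.sense dir=south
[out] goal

> maze.move dir=south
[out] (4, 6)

Answer: (4, 6)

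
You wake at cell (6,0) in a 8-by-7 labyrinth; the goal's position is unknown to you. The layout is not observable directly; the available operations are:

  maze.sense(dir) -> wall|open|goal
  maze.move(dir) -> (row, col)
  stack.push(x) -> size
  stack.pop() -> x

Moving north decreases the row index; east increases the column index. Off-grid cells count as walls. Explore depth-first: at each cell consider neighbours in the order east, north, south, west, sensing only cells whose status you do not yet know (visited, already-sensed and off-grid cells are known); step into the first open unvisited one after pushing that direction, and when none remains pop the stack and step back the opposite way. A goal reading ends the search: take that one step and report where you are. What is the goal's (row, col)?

[in] sense east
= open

[in] push east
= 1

[in] move east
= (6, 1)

[in] sense east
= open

[in] push east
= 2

[in] move east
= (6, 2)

[in] sense east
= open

[in] push east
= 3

[in] move east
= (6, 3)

[in] sense east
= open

[in] push east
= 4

[in] move east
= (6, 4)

[in] sense east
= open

[in] push east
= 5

[in] move east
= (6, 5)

[in] sense east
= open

[in] push east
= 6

[in] move east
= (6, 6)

[in] sense north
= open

[in] push north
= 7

[in] move north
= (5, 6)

[in] sense north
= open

[in] push north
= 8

[in] move north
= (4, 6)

[in] sense north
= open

[in] push north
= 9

[in] move north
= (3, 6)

[in] sense north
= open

[in] push north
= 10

[in] move north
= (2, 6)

[in] sense north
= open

[in] push north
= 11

[in] move north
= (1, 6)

[in] sense north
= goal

[in] move north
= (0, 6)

Answer: (0, 6)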